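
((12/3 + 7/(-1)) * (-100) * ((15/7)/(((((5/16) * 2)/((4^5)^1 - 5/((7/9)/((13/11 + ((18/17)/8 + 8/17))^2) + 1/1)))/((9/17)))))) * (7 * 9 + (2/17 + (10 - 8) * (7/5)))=1478098403687187360/40372106719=36611872.00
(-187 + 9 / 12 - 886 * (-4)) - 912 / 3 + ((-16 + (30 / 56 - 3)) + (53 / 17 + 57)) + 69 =3164.40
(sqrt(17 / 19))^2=17 / 19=0.89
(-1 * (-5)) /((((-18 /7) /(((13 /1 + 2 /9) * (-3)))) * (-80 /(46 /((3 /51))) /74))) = -12051011 /216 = -55791.72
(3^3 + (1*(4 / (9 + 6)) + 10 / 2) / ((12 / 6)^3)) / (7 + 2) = 3319 / 1080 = 3.07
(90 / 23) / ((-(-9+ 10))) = -90 / 23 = -3.91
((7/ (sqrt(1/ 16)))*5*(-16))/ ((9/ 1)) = -2240/ 9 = -248.89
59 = 59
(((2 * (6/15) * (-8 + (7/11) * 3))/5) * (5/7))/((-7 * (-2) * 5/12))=-1608/13475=-0.12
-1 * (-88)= 88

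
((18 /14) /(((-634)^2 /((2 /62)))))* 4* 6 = 54 /21806113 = 0.00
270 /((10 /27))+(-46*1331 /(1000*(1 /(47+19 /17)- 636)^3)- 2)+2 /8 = 51196752961132063411191 /70397735227743195500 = 727.25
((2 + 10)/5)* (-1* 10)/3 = -8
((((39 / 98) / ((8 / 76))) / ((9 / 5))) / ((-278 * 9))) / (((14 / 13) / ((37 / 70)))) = -118807 / 288350496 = -0.00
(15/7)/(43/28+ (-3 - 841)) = -20/7863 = -0.00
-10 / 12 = -5 / 6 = -0.83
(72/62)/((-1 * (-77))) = 36/2387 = 0.02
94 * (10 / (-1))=-940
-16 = -16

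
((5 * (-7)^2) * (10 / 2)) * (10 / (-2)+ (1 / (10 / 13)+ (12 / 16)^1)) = -14455 / 4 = -3613.75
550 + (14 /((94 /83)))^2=1552511 /2209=702.81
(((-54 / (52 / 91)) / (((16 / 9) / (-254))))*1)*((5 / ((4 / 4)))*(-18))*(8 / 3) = -3240405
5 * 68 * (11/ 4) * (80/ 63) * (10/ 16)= 46750/ 63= 742.06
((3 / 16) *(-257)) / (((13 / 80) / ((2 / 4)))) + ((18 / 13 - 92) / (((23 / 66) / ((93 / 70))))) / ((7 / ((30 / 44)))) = -5330571 / 29302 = -181.92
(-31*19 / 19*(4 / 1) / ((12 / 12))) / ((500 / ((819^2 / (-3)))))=6931197 / 125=55449.58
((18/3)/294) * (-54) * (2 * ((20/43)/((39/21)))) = -2160/3913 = -0.55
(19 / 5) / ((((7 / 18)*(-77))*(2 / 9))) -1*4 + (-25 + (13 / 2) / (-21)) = -483169 / 16170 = -29.88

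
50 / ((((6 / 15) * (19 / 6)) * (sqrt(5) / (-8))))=-1200 * sqrt(5) / 19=-141.23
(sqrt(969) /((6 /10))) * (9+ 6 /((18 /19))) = 230 * sqrt(969) /9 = 795.51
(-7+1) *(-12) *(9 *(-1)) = -648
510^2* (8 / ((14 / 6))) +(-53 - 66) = 6241567 / 7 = 891652.43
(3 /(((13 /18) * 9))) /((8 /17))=51 /52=0.98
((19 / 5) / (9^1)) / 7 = 19 / 315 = 0.06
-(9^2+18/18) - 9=-91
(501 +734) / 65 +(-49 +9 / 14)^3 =-113059.98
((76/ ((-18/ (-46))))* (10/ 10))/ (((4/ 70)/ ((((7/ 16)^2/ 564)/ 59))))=0.02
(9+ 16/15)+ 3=13.07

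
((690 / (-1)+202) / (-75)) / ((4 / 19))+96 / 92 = 55114 / 1725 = 31.95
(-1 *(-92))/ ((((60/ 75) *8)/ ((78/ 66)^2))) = 19435/ 968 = 20.08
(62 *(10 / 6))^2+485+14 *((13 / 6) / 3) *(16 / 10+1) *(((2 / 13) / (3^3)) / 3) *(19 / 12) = 244131679 / 21870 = 11162.86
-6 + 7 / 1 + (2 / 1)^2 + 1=6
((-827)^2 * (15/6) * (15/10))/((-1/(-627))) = 6432352245/4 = 1608088061.25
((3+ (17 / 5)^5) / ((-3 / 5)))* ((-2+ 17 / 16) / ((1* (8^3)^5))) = 89327 / 4398046511104000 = 0.00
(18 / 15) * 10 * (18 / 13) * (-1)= -216 / 13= -16.62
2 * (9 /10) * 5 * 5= 45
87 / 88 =0.99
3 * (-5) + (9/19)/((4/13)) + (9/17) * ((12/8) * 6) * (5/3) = -5.52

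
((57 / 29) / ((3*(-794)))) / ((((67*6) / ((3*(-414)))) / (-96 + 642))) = 1073709 / 771371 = 1.39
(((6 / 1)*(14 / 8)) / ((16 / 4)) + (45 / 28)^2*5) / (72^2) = 4061 / 1354752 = 0.00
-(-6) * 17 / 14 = 51 / 7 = 7.29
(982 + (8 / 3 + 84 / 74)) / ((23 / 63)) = 2297904 / 851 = 2700.24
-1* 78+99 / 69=-1761 / 23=-76.57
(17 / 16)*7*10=74.38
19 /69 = 0.28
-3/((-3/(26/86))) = 13/43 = 0.30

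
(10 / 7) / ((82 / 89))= 445 / 287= 1.55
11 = 11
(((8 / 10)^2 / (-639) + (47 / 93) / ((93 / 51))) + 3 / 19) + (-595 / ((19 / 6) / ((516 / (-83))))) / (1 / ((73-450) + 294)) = -28280053584394 / 291687525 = -96953.25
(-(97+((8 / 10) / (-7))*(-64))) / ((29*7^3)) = -3651 / 348145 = -0.01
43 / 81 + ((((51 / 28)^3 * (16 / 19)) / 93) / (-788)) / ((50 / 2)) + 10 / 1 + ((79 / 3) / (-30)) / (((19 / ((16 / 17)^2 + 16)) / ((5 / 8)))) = 3742783899551447 / 372664903388400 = 10.04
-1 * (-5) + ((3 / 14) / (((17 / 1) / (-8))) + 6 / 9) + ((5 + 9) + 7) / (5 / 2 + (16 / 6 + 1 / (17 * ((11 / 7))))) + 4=28351819 / 2084523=13.60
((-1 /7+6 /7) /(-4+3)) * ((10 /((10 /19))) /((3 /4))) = -380 /21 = -18.10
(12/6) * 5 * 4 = 40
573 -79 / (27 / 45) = 1324 / 3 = 441.33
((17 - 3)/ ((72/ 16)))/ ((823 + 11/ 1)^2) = 7/ 1565001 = 0.00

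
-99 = -99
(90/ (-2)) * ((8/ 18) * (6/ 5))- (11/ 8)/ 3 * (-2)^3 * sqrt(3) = -17.65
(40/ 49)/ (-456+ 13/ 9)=-360/ 200459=-0.00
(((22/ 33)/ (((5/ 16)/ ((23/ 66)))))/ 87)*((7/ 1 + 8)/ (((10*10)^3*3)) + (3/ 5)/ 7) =2760161/ 3768187500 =0.00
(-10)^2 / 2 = 50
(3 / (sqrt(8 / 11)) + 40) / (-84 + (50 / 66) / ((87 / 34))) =-57420 / 120157 - 8613 * sqrt(22) / 961256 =-0.52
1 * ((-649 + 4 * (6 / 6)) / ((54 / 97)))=-20855 / 18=-1158.61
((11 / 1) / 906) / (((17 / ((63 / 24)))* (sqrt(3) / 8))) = 0.01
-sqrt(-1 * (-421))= -sqrt(421)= -20.52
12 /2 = 6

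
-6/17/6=-1/17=-0.06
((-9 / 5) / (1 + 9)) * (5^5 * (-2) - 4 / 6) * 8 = 225024 / 25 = 9000.96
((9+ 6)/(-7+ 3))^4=50625/256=197.75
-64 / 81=-0.79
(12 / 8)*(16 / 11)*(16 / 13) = 384 / 143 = 2.69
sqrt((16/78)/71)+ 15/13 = 2*sqrt(5538)/2769+ 15/13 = 1.21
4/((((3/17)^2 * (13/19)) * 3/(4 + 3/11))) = 1032308/3861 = 267.37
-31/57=-0.54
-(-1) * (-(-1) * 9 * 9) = 81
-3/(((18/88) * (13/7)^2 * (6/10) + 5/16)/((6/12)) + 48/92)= -1487640/988441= -1.51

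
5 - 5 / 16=75 / 16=4.69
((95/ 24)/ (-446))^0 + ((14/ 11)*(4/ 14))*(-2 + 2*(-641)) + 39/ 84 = -143357/ 308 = -465.44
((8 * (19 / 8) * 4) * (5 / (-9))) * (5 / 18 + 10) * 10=-351500 / 81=-4339.51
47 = 47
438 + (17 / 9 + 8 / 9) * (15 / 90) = 23677 / 54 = 438.46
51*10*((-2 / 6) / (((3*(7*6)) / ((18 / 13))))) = -170 / 91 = -1.87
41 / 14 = 2.93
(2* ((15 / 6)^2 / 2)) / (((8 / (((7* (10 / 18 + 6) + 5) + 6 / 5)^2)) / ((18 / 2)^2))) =171698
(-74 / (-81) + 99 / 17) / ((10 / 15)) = 9277 / 918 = 10.11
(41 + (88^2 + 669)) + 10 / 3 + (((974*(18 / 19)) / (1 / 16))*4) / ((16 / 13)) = 56439.65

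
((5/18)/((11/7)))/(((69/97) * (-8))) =-3395/109296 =-0.03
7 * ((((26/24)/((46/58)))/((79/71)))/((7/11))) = 294437/21804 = 13.50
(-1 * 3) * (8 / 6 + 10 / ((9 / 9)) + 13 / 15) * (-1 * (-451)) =-82533 / 5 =-16506.60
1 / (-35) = -0.03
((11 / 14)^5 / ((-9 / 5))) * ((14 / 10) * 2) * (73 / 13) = -2.62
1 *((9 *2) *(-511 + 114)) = -7146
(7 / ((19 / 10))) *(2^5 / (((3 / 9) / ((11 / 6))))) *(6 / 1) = 73920 / 19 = 3890.53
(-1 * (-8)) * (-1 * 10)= -80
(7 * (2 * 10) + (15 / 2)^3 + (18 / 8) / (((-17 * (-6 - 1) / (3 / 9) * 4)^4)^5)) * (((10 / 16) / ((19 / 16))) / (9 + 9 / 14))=310471213948480939803085918749817907150441889081130264437813411841 / 10123739568127806904114608378748233679845967843548058201595314176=30.67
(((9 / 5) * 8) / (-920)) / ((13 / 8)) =-72 / 7475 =-0.01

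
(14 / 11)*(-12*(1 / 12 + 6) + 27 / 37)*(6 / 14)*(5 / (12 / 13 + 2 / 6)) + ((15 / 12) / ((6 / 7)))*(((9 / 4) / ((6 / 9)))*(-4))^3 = -682834275 / 182336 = -3744.92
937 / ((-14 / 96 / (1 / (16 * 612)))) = -937 / 1428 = -0.66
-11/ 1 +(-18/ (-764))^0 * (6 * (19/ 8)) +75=313/ 4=78.25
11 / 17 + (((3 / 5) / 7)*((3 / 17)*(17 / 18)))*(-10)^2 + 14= 1913 / 119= 16.08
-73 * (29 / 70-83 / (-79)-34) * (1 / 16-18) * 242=-65158205607 / 6320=-10309842.66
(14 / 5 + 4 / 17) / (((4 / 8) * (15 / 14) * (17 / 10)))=4816 / 1445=3.33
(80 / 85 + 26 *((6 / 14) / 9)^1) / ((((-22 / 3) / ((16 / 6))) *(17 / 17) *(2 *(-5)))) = 0.08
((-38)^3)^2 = 3010936384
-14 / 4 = -7 / 2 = -3.50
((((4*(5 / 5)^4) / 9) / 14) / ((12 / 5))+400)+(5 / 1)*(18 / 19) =2906915 / 7182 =404.75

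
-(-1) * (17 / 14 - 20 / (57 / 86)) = -23111 / 798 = -28.96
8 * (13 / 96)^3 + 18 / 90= 121577 / 552960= 0.22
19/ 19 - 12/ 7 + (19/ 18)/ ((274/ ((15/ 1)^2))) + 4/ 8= 0.65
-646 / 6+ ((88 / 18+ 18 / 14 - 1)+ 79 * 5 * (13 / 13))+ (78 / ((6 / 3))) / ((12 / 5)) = 77807 / 252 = 308.76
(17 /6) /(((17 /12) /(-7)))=-14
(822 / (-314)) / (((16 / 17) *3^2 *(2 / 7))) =-16303 / 15072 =-1.08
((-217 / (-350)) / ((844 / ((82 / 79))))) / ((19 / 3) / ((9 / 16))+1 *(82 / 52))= 446121 / 7510217950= 0.00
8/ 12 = 2/ 3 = 0.67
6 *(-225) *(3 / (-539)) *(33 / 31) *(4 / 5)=9720 / 1519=6.40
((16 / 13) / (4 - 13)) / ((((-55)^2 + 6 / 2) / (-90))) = 40 / 9841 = 0.00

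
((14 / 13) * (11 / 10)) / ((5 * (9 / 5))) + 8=4757 / 585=8.13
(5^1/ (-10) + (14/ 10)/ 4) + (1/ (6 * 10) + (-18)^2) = 4858/ 15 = 323.87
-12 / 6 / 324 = -1 / 162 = -0.01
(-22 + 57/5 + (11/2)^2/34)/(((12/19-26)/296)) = 4641909/40970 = 113.30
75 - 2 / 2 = 74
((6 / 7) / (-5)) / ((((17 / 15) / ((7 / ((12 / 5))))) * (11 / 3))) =-45 / 374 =-0.12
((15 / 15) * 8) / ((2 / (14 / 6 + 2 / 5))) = 164 / 15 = 10.93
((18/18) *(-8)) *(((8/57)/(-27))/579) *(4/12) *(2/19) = 128/50791617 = 0.00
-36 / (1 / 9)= -324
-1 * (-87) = 87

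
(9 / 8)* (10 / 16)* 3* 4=135 / 16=8.44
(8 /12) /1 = 2 /3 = 0.67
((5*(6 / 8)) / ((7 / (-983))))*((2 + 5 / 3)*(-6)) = 162195 / 14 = 11585.36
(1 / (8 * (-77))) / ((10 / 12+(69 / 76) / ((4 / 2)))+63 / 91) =-741 / 903595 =-0.00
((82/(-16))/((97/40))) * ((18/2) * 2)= -3690/97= -38.04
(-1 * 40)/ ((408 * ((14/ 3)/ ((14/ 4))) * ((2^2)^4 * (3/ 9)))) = -15/ 17408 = -0.00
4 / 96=1 / 24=0.04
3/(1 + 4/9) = 27/13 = 2.08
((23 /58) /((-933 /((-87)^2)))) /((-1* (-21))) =-667 /4354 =-0.15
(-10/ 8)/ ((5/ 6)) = -3/ 2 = -1.50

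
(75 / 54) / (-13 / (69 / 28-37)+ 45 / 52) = 1.12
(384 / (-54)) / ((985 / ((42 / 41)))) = -896 / 121155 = -0.01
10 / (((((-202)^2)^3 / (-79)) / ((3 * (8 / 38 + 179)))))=-4034925 / 645404251565408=-0.00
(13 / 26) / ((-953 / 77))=-77 / 1906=-0.04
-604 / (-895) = 604 / 895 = 0.67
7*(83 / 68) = 8.54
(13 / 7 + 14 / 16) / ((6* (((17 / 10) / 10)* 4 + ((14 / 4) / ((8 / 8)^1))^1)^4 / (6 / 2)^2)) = 179296875 / 13356208327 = 0.01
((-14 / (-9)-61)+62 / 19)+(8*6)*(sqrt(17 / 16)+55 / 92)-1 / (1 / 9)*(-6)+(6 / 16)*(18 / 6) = 77.12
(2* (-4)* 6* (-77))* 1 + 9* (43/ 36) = 14827/ 4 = 3706.75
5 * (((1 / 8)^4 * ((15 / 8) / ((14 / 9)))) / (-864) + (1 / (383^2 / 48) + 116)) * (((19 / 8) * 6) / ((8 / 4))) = 71191733815897455 / 17227231264768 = 4132.51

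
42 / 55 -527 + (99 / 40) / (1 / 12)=-54619 / 110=-496.54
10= 10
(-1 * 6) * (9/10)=-27/5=-5.40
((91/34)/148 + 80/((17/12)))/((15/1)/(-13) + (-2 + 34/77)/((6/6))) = -284535251/13661880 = -20.83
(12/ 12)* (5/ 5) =1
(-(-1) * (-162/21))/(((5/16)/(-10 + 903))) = -771552/35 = -22044.34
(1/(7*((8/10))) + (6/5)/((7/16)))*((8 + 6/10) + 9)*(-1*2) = -17996/175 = -102.83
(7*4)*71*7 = 13916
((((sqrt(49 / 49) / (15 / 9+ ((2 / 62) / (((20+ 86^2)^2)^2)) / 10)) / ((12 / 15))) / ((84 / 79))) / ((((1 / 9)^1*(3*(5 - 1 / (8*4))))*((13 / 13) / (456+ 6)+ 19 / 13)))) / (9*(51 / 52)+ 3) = 734422185120285443358720 / 29852955554209739457387643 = 0.02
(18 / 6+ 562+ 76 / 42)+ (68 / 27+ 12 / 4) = 108170 / 189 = 572.33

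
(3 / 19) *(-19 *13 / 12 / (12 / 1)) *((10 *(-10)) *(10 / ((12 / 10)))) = 8125 / 36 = 225.69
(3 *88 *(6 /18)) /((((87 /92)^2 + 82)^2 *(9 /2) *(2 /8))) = 50434064384 /4430397732201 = 0.01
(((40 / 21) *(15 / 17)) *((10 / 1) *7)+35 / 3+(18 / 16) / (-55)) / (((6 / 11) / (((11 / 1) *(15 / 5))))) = 31914751 / 4080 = 7822.24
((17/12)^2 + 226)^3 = 35394167353537/2985984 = 11853435.03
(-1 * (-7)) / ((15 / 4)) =28 / 15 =1.87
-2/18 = -1/9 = -0.11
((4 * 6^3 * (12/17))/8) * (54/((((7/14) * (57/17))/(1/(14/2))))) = 46656/133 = 350.80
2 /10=1 /5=0.20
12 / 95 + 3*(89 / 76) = 1383 / 380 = 3.64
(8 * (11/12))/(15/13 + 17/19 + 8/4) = 2717/1500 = 1.81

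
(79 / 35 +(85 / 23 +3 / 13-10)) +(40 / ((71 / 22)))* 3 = 24791931 / 743015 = 33.37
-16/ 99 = -0.16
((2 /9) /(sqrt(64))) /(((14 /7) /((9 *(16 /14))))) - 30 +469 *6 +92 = 20133 /7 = 2876.14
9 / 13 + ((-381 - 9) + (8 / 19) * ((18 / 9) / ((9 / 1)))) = -865223 / 2223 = -389.21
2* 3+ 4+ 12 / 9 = 34 / 3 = 11.33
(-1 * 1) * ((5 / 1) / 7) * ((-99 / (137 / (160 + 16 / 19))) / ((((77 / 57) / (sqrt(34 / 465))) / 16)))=440064 * sqrt(15810) / 208103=265.89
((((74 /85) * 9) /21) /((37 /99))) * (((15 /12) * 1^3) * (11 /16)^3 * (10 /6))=658845 /974848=0.68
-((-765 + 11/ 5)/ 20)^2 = -3636649/ 2500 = -1454.66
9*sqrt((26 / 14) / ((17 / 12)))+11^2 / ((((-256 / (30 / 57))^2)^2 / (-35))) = -2646875 / 34982777061376+18*sqrt(4641) / 119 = 10.30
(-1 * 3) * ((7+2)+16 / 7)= -237 / 7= -33.86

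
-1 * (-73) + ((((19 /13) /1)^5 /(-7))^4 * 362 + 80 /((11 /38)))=325042892272215461822134698625 /501940098258376793978173211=647.57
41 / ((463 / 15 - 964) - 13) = -615 / 14192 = -0.04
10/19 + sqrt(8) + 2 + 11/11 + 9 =2 *sqrt(2) + 238/19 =15.35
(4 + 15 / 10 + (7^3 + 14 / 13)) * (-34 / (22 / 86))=-6644059 / 143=-46461.95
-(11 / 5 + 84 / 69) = -393 / 115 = -3.42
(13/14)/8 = 13/112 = 0.12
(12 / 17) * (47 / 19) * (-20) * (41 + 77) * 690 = -918417600 / 323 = -2843398.14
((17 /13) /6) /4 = 17 /312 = 0.05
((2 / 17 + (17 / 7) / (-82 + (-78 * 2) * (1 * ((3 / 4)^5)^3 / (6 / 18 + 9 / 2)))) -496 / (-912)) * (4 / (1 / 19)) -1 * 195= -16833755908316005 / 114542942811171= -146.96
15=15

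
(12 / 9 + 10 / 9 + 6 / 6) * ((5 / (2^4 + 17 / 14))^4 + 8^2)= 6693574991024 / 30360623049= 220.47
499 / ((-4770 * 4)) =-0.03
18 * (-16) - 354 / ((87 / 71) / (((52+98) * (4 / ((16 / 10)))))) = -3150102 / 29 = -108624.21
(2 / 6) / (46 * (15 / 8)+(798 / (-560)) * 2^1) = 5 / 1251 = 0.00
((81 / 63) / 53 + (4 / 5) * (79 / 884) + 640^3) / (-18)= -53733621779627 / 3689595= -14563555.56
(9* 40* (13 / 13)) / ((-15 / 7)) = -168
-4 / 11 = -0.36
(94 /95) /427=94 /40565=0.00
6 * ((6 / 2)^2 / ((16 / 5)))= 135 / 8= 16.88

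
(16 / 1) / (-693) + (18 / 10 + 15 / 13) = 132016 / 45045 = 2.93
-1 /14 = -0.07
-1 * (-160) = 160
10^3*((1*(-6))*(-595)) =3570000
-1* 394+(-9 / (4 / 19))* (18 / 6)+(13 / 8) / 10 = -41767 / 80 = -522.09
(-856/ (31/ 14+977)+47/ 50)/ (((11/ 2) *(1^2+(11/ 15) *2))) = 135369/ 27897815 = 0.00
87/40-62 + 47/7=-14871/280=-53.11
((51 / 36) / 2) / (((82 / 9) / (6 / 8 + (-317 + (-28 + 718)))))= 76245 / 2624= 29.06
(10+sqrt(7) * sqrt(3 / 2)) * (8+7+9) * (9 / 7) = 108 * sqrt(42) / 7+2160 / 7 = 408.56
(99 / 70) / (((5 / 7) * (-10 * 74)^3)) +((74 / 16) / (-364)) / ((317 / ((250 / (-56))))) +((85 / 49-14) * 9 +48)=-127623889311125173 / 2045661927400000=-62.39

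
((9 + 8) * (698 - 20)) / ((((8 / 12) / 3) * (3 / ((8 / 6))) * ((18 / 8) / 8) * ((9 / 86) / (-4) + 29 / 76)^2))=10504162254848 / 16188987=648846.17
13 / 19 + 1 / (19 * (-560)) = 7279 / 10640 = 0.68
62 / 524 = 31 / 262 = 0.12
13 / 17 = 0.76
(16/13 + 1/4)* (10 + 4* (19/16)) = 4543/208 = 21.84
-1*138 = -138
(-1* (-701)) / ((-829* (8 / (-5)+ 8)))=-3505 / 26528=-0.13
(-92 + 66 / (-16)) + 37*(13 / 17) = -9225 / 136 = -67.83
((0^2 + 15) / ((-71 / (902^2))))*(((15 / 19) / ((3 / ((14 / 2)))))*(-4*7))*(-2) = -23919957600 / 1349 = -17731621.65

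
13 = 13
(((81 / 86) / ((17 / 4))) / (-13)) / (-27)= 6 / 9503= 0.00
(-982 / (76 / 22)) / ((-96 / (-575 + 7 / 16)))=-49651393 / 29184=-1701.32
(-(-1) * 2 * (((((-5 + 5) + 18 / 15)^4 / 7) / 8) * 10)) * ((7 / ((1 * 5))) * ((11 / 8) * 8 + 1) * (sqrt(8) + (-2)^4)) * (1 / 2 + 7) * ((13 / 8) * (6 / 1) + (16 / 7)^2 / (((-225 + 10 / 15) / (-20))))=7858870776 * sqrt(2) / 4122125 + 62870966208 / 4122125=17948.29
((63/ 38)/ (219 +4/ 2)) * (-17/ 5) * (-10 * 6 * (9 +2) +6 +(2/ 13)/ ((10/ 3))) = 2677941/ 160550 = 16.68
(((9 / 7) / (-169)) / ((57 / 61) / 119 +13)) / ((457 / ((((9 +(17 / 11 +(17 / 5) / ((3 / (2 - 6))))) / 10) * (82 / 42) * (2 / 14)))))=-2636054 / 12283555309025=-0.00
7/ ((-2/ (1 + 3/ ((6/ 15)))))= -119/ 4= -29.75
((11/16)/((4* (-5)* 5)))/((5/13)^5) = -4084223/5000000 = -0.82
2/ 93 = 0.02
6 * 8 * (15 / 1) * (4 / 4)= 720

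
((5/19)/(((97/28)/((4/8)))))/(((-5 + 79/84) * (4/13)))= -19110/628463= -0.03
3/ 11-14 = -151/ 11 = -13.73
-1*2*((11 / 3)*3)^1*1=-22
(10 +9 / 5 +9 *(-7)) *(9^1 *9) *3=-62208 / 5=-12441.60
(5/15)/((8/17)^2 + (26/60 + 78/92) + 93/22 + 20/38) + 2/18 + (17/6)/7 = 18698375315/32852957634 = 0.57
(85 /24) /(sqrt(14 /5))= 85 * sqrt(70) /336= 2.12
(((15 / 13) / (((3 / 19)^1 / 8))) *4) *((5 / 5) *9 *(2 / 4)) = 13680 / 13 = 1052.31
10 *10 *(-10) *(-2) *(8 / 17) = 16000 / 17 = 941.18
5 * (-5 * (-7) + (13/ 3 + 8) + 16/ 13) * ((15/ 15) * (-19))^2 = 87658.21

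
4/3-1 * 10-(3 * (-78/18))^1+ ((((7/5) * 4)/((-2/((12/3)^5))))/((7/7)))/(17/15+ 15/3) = -31957/69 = -463.14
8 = 8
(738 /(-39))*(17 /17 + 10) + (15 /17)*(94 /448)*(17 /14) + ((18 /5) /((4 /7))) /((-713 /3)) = -30223826391 /145337920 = -207.96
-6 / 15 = -2 / 5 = -0.40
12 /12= 1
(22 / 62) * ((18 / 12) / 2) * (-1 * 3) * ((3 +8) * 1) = -8.78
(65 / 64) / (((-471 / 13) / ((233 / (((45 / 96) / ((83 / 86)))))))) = -3268291 / 243036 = -13.45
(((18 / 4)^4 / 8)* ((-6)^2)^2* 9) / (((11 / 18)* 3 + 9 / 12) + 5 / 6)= 14348907 / 82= 174986.67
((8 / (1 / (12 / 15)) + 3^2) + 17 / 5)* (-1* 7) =-658 / 5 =-131.60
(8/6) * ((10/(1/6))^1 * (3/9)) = 80/3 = 26.67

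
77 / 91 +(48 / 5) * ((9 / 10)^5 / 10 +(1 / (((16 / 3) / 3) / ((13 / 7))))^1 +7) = 2236370377 / 28437500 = 78.64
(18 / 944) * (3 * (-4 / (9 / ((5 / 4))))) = -15 / 472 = -0.03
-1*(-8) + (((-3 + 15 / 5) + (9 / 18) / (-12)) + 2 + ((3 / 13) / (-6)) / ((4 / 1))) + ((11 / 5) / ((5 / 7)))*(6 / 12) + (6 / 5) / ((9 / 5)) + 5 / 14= 28466 / 2275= 12.51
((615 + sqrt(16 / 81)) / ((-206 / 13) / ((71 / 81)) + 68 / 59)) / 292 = -301637323 / 2422253880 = -0.12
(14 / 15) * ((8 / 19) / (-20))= -0.02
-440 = -440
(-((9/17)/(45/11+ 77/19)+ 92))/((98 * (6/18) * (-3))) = 2663809/2835532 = 0.94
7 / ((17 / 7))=2.88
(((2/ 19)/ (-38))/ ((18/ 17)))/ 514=-17/ 3339972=-0.00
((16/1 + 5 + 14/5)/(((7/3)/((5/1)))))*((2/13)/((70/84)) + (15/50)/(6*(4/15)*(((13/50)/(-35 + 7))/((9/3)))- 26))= 6025599/682630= 8.83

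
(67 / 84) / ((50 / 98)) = 469 / 300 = 1.56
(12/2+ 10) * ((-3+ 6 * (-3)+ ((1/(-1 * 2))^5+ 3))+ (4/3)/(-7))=-12245/42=-291.55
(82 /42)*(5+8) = 533 /21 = 25.38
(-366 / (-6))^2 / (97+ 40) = 3721 / 137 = 27.16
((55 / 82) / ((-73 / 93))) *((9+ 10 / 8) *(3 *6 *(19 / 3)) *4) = -291555 / 73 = -3993.90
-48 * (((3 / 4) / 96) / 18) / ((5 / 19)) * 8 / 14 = -19 / 420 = -0.05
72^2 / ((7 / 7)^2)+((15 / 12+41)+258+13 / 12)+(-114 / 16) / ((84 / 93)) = 5477.44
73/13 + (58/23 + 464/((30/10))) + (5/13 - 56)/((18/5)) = 20335/138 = 147.36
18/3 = 6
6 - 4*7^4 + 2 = -9596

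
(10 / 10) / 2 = 1 / 2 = 0.50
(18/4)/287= 0.02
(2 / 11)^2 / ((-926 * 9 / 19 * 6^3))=-19 / 54454356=-0.00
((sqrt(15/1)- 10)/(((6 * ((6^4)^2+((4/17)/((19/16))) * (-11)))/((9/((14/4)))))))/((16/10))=-24225/15190427392+4845 * sqrt(15)/30380854784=-0.00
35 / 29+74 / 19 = 2811 / 551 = 5.10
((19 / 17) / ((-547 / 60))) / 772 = -285 / 1794707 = -0.00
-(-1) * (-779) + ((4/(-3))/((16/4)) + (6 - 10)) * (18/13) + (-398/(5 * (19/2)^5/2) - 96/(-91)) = -883214450757/1126625045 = -783.95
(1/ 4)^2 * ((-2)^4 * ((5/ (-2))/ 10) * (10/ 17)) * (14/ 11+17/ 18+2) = -4175/ 6732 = -0.62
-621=-621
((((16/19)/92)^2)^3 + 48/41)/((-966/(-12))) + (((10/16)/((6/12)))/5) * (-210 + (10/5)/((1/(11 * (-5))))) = -3677133384043972044784/45972524675130802609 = -79.99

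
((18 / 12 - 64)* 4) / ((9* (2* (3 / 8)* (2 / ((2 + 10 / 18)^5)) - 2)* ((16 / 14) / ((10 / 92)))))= 48972175 / 36818244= 1.33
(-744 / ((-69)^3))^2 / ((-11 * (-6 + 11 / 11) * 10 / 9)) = 30752 / 366388825275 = 0.00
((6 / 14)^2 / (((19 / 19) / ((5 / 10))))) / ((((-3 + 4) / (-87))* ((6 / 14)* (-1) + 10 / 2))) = -783 / 448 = -1.75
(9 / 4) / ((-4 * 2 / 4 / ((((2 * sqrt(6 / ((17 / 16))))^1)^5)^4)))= -78426848938210222562869248 / 2015993900449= -38902324516330.67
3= 3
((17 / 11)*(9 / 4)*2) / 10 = 153 / 220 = 0.70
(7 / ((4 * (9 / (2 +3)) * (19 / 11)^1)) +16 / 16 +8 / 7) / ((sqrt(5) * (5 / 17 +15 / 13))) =572611 * sqrt(5) / 1532160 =0.84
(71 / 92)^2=5041 / 8464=0.60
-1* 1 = -1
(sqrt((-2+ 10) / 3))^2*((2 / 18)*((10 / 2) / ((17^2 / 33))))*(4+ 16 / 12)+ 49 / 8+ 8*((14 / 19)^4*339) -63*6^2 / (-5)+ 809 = 84161060728127 / 40675790520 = 2069.07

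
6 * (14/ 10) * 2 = 84/ 5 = 16.80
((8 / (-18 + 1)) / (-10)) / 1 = 4 / 85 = 0.05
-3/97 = -0.03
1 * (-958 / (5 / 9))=-8622 / 5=-1724.40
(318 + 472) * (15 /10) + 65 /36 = 42725 /36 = 1186.81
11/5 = 2.20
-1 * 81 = -81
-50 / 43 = -1.16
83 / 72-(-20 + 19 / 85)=128087 / 6120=20.93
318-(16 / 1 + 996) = -694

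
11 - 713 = -702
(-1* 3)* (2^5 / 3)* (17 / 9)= -544 / 9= -60.44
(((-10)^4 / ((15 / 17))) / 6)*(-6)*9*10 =-1020000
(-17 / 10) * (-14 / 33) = 119 / 165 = 0.72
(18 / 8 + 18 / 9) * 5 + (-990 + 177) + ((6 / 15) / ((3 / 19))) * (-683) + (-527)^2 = 16512419 / 60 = 275206.98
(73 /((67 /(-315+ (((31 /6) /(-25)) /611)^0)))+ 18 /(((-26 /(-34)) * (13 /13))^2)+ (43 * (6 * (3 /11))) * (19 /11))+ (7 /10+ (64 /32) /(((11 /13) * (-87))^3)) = -18766854940677527 /99242414232390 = -189.10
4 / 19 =0.21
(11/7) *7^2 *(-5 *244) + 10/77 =-7233370/77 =-93939.87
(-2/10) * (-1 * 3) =0.60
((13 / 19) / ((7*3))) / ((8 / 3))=13 / 1064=0.01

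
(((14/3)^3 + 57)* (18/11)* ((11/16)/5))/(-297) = -4283/35640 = -0.12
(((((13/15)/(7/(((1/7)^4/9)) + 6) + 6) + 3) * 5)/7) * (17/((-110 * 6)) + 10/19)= 3.22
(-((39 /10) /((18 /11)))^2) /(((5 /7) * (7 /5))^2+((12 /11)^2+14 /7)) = -14641 /10800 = -1.36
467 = 467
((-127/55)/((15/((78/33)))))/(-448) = 1651/2032800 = 0.00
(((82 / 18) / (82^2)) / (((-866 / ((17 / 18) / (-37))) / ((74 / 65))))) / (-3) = -17 / 2243269080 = -0.00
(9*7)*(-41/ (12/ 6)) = -2583/ 2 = -1291.50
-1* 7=-7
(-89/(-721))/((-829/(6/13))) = -534/7770217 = -0.00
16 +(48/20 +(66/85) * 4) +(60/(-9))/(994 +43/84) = 152661692/7100815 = 21.50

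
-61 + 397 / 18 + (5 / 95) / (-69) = -306343 / 7866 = -38.95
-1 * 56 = -56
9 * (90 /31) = 810 /31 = 26.13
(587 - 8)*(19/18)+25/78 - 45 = 566.49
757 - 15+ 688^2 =474086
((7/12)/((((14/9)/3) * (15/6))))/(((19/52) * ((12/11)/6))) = 1287/190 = 6.77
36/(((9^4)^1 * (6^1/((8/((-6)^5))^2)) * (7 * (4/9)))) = 1/3214155168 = 0.00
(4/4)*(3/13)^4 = 81/28561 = 0.00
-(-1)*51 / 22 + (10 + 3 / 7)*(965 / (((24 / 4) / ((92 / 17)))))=9079.26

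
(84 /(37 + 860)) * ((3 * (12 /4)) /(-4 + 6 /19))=-342 /1495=-0.23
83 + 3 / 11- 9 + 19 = 1026 / 11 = 93.27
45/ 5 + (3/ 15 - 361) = -1759/ 5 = -351.80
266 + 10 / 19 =5064 / 19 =266.53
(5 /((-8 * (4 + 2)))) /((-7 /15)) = 25 /112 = 0.22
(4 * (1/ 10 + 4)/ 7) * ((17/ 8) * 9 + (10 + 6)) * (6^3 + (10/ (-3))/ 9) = 33537631/ 1890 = 17744.78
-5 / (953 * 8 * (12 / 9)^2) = -45 / 121984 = -0.00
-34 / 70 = -17 / 35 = -0.49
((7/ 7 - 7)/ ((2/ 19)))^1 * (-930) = 53010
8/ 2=4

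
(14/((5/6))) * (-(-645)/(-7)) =-1548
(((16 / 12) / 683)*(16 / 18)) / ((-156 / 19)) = -152 / 719199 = -0.00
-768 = -768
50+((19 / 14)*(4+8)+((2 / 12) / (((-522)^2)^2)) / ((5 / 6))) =172254270193927 / 2598663558960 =66.29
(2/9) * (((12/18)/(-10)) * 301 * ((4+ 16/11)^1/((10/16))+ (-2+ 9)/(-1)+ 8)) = -64414/1485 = -43.38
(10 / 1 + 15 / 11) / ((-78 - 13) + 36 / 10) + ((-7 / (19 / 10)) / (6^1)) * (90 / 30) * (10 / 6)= -46150 / 14421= -3.20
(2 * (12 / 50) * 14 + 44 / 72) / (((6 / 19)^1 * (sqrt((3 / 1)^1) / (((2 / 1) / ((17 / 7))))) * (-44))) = -438767 * sqrt(3) / 3029400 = -0.25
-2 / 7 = -0.29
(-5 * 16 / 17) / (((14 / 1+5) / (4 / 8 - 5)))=360 / 323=1.11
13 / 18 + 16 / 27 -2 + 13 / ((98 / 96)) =31883 / 2646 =12.05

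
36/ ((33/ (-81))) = -88.36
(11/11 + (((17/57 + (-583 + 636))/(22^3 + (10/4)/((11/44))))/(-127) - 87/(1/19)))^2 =4061333939336669756761/1488156459310161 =2729104.13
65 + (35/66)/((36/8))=19340/297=65.12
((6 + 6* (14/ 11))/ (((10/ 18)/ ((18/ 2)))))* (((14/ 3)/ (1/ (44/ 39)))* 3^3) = 408240/ 13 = 31403.08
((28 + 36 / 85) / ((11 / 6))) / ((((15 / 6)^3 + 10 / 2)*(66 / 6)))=38656 / 565675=0.07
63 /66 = 21 /22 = 0.95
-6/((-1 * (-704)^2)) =3/247808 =0.00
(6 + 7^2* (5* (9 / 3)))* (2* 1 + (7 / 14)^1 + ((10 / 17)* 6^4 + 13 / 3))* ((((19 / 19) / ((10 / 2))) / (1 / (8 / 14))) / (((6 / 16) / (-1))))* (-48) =4960993024 / 595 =8337803.40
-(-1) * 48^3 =110592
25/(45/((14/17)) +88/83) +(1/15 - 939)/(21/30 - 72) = 1885368086/138451053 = 13.62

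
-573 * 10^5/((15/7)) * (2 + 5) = -187180000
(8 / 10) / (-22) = -2 / 55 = -0.04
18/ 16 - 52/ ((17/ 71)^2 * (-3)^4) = -1886375/ 187272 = -10.07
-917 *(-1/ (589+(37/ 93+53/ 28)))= 2387868/ 1539721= 1.55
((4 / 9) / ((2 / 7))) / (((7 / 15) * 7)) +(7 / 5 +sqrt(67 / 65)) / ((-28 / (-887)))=887 * sqrt(4355) / 1820 +18827 / 420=76.99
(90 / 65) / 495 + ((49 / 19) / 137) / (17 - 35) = 58673 / 33500610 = 0.00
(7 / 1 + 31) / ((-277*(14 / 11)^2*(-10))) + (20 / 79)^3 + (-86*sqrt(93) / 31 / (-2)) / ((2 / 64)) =3305176661 / 133840366940 + 1376*sqrt(93) / 31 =428.08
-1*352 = -352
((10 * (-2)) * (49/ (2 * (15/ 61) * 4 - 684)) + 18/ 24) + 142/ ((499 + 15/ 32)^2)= 23248229096519/ 10628003447556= 2.19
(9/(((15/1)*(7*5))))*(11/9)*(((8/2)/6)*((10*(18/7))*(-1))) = -88/245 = -0.36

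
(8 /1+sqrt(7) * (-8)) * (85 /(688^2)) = 85 /59168 -85 * sqrt(7) /59168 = -0.00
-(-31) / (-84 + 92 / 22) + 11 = 9317 / 878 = 10.61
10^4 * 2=20000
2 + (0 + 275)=277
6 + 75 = 81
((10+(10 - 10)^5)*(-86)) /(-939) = 860 /939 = 0.92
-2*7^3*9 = -6174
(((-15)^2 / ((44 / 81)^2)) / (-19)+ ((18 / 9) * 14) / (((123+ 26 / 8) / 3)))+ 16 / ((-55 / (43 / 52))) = -9588836581 / 241486960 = -39.71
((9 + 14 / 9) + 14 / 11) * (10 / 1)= 11710 / 99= 118.28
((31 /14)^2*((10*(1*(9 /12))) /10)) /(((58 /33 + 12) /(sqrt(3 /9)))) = 31713*sqrt(3) /355936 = 0.15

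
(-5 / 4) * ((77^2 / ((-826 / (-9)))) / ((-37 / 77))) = 2934855 / 17464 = 168.05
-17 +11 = -6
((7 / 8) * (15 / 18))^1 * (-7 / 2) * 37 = -9065 / 96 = -94.43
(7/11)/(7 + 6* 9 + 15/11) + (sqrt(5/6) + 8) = sqrt(30)/6 + 785/98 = 8.92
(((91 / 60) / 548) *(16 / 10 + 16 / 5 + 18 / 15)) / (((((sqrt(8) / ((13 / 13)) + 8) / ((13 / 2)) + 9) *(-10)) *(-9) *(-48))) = -157339 / 418004755200 + 1183 *sqrt(2) / 104501188800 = -0.00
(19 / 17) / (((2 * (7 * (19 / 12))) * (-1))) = -6 / 119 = -0.05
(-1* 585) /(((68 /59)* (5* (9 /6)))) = -2301 /34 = -67.68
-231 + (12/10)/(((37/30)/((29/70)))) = -298623/1295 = -230.60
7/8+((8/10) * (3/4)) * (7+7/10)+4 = 1899/200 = 9.50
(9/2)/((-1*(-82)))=9/164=0.05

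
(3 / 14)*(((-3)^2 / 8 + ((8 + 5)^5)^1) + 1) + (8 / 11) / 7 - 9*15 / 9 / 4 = 98017421 / 1232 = 79559.59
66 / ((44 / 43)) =129 / 2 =64.50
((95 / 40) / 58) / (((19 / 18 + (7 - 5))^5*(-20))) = -1121931 / 145952468750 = -0.00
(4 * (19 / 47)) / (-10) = -38 / 235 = -0.16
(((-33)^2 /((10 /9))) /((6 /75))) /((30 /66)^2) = 1185921 /20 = 59296.05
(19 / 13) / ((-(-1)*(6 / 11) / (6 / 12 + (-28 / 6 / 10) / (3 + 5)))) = 11077 / 9360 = 1.18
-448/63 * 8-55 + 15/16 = -110.95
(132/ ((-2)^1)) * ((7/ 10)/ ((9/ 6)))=-154/ 5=-30.80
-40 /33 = -1.21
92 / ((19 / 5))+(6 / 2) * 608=35116 / 19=1848.21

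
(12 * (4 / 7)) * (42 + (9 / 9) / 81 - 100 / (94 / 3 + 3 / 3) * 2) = 643408 / 2619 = 245.67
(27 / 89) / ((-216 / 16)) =-2 / 89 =-0.02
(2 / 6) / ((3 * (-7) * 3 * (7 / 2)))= -0.00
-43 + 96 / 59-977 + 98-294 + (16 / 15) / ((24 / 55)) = -643534 / 531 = -1211.93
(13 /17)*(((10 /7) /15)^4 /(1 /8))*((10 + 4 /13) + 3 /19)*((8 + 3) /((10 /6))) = 727936 /20939121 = 0.03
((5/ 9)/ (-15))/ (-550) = 1/ 14850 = 0.00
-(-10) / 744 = 5 / 372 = 0.01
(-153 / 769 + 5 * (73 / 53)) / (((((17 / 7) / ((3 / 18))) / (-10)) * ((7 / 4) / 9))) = -16354560 / 692869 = -23.60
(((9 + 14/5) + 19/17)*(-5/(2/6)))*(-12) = 39528/17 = 2325.18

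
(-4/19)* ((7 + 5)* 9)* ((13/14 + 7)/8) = -2997/133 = -22.53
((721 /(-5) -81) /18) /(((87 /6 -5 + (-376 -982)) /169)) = 190294 /121365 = 1.57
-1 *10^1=-10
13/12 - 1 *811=-9719/12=-809.92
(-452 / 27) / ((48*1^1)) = -113 / 324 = -0.35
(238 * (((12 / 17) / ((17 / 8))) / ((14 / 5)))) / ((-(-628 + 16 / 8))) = 240 / 5321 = 0.05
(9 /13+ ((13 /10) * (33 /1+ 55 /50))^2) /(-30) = -255559357 /3900000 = -65.53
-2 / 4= -1 / 2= -0.50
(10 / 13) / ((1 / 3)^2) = 6.92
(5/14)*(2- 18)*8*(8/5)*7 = -512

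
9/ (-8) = -9/ 8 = -1.12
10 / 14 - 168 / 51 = -2.58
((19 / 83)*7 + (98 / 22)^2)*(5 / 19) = 1076880 / 190817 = 5.64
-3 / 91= -0.03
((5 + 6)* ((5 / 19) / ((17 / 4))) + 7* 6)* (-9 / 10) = -38.41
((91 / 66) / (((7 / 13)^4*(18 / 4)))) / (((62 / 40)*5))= 1485172 / 3158001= 0.47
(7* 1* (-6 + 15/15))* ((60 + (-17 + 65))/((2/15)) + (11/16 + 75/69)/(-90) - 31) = -180598789/6624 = -27264.31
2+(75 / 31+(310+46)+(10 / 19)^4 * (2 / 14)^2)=360.42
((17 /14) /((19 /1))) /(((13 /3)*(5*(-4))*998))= -51 /69021680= -0.00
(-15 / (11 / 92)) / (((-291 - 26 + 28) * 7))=1380 / 22253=0.06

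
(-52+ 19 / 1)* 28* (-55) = 50820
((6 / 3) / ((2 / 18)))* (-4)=-72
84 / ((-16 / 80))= -420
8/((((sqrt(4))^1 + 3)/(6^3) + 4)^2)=373248/755161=0.49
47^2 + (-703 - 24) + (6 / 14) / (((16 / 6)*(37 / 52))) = 767793 / 518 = 1482.23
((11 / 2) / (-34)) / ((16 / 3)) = -33 / 1088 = -0.03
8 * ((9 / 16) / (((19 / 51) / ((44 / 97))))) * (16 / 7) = 161568 / 12901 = 12.52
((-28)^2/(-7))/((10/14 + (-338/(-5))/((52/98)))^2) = -0.01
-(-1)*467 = 467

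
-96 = -96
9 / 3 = 3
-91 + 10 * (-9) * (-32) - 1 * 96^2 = -6427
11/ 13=0.85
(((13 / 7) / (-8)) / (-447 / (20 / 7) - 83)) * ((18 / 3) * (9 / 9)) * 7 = 195 / 4789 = 0.04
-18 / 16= -9 / 8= -1.12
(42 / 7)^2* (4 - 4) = 0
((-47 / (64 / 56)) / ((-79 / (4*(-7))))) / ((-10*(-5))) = -2303 / 7900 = -0.29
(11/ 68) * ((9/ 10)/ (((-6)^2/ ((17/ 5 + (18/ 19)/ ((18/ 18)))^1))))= 0.02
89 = 89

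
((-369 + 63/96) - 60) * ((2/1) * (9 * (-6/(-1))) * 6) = -1110267/4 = -277566.75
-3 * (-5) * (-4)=-60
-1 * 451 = -451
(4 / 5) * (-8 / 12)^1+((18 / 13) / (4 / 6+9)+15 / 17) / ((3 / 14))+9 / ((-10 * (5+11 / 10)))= 24073903 / 5864235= 4.11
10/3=3.33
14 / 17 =0.82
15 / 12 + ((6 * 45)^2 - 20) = 291525 / 4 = 72881.25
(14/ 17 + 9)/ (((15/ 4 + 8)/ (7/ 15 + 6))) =64796/ 11985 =5.41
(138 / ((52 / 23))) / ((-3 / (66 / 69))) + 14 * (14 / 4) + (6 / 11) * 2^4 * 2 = 46.99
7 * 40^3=448000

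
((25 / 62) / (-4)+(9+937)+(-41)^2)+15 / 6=652091 / 248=2629.40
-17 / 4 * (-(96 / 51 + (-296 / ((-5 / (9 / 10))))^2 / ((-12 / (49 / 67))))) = -30455179 / 41875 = -727.29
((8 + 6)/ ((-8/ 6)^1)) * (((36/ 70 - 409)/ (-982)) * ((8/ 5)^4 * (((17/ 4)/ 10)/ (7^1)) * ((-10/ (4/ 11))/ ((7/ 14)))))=1026638976/ 10740625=95.58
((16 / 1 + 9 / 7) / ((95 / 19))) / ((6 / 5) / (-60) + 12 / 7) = 1210 / 593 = 2.04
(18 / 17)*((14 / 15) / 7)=12 / 85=0.14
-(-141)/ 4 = 141/ 4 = 35.25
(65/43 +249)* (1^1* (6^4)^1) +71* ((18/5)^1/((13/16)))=908312544/2795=324977.65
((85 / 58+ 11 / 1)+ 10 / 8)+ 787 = 92883 / 116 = 800.72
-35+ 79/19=-586/19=-30.84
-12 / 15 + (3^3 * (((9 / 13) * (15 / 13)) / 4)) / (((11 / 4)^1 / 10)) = 174814 / 9295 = 18.81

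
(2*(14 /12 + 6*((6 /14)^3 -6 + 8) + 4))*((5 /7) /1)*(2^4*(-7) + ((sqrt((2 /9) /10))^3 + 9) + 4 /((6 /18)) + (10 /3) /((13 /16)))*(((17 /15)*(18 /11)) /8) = -2091409513 /4120116 + 617117*sqrt(5) /71309700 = -507.59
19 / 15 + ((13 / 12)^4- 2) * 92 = -1451933 / 25920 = -56.02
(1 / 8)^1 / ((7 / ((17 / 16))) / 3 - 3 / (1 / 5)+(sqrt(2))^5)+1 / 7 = 2512295 / 19217912 - 2601 * sqrt(2) / 686354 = 0.13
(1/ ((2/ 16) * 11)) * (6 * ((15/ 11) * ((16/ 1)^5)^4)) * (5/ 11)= 4352132950612665028942233600/ 1331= 3269821901286750585230829.00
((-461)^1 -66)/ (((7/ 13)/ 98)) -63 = -95977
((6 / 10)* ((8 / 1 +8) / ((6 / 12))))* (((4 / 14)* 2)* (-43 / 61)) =-16512 / 2135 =-7.73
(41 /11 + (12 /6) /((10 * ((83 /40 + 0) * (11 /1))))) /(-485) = -3411 /442805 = -0.01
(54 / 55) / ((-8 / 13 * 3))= -0.53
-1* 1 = -1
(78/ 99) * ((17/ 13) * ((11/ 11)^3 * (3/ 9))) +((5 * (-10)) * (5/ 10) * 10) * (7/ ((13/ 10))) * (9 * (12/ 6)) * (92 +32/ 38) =-55010331602/ 24453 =-2249635.28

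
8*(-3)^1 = -24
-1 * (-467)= 467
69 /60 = 23 /20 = 1.15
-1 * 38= -38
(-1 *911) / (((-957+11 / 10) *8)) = 4555 / 38236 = 0.12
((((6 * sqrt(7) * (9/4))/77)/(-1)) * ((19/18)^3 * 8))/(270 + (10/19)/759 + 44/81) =-8992149 * sqrt(7)/1474772152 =-0.02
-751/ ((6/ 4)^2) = -3004/ 9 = -333.78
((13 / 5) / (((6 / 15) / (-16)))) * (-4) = 416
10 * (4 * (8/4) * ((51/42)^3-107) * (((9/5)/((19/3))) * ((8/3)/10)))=-4157208/6517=-637.90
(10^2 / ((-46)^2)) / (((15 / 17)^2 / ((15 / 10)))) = 289 / 3174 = 0.09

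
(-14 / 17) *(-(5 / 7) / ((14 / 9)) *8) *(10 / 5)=720 / 119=6.05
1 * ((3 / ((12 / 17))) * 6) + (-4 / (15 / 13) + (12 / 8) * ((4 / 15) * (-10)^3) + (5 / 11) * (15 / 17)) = -2118143 / 5610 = -377.57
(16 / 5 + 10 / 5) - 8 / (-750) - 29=-8921 / 375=-23.79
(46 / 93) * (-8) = -368 / 93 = -3.96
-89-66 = -155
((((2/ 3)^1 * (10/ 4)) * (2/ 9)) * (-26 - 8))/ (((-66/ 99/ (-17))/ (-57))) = 54910/ 3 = 18303.33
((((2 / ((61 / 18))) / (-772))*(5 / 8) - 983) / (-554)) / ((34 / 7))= 648080419 / 1774049824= 0.37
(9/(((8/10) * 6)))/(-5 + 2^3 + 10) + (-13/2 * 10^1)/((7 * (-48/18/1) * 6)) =1055/1456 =0.72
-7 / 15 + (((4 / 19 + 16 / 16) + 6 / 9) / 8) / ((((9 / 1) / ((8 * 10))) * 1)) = 4153 / 2565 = 1.62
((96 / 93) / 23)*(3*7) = 672 / 713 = 0.94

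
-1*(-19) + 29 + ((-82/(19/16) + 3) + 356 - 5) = 6326/19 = 332.95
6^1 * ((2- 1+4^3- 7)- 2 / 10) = 346.80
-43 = -43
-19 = -19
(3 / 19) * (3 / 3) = 3 / 19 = 0.16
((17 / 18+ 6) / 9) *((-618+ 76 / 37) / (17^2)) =-1424375 / 866133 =-1.64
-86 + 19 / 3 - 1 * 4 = -251 / 3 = -83.67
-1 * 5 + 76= 71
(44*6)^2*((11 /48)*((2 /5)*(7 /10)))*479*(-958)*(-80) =164175498009.60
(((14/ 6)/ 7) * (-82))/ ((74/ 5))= -205/ 111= -1.85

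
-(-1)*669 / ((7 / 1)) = 669 / 7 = 95.57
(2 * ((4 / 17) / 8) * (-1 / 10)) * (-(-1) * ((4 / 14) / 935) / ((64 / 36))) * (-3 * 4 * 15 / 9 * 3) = 0.00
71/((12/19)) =112.42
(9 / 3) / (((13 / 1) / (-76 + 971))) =2685 / 13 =206.54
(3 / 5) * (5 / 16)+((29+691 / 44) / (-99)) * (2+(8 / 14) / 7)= -30593 / 40656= -0.75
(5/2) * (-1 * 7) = -35/2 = -17.50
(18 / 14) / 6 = 3 / 14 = 0.21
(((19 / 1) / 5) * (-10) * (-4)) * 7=1064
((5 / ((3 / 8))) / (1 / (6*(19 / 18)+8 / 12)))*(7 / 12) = 490 / 9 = 54.44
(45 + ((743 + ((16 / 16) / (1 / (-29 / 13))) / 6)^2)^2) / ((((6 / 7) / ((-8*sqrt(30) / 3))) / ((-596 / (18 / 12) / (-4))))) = -11742173099891677825235*sqrt(30) / 124925814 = -514821787028022.42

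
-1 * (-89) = 89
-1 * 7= -7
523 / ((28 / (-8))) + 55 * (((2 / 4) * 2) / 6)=-5891 / 42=-140.26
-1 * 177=-177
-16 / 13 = -1.23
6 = 6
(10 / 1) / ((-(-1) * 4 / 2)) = 5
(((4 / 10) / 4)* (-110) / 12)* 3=-11 / 4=-2.75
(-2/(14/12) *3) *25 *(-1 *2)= 1800/7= 257.14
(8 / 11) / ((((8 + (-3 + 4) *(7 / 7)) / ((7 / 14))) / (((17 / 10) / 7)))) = 34 / 3465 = 0.01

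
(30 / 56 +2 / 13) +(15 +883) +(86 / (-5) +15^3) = 7746811 / 1820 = 4256.49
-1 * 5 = -5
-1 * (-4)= 4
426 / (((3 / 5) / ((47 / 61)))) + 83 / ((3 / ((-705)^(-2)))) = 547.05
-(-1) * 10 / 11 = 10 / 11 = 0.91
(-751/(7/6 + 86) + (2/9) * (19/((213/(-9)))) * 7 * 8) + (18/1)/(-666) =-76802113/4121763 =-18.63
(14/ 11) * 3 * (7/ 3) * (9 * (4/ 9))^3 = 6272/ 11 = 570.18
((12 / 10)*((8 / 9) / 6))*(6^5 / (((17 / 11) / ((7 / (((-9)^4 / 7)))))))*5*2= 275968 / 4131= 66.80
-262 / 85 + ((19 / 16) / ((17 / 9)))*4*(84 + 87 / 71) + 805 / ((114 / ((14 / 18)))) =2683902511 / 12383820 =216.73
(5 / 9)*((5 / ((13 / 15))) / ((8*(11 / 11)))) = 125 / 312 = 0.40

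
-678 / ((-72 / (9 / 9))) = 113 / 12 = 9.42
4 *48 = 192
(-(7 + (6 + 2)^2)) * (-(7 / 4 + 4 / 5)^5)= 24496792821 / 3200000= 7655.25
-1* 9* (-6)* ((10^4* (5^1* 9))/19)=24300000/19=1278947.37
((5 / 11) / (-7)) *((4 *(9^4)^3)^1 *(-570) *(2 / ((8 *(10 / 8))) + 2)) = 643939343176680 / 7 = 91991334739525.71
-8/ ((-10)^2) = -2/ 25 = -0.08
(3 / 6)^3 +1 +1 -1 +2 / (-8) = 7 / 8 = 0.88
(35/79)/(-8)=-35/632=-0.06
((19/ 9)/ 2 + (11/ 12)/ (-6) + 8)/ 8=641/ 576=1.11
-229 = -229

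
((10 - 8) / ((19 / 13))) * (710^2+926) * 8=105045408 / 19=5528705.68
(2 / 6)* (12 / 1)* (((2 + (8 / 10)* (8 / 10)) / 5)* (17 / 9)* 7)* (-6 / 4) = -5236 / 125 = -41.89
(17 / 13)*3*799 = 40749 / 13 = 3134.54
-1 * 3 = -3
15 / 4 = 3.75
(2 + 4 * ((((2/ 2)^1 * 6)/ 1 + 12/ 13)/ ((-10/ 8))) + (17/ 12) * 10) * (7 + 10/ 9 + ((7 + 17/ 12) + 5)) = -361925/ 2808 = -128.89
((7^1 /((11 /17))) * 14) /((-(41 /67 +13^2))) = -55811 /62502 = -0.89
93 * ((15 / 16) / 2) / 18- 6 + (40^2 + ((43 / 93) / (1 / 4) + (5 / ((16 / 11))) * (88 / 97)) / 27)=1596.61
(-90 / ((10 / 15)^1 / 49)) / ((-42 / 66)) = 10395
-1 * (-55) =55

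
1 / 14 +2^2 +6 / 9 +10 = 619 / 42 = 14.74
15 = 15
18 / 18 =1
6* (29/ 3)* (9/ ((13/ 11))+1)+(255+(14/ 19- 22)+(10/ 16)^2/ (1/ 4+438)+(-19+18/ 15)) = 24788909371/ 34639280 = 715.63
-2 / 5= -0.40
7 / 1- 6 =1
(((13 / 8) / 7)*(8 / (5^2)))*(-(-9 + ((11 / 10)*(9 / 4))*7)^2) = -1441557 / 280000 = -5.15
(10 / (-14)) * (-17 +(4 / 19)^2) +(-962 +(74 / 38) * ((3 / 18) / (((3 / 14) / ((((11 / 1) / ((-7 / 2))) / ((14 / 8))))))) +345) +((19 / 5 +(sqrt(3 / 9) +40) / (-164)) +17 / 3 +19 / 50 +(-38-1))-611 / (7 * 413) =-637.22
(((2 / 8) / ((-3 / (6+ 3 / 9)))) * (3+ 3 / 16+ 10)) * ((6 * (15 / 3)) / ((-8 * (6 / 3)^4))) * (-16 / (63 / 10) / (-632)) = 100225 / 15289344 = 0.01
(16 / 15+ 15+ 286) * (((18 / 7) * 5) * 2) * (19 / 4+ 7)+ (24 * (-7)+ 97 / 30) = 19131529 / 210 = 91102.52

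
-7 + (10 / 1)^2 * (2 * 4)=793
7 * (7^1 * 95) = 4655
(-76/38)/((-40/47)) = 47/20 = 2.35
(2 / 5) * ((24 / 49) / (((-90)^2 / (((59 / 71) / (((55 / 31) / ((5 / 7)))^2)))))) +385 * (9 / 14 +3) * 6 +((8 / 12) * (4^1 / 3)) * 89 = 591326843093171 / 69616094625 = 8494.11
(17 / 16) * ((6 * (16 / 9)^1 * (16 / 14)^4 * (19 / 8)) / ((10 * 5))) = 165376 / 180075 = 0.92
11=11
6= 6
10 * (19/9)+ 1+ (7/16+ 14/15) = 16907/720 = 23.48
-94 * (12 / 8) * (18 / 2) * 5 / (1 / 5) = -31725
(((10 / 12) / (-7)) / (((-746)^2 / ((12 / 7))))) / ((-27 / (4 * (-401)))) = -4010 / 184067667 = -0.00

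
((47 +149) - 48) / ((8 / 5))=185 / 2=92.50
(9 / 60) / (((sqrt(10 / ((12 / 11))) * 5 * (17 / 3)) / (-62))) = -279 * sqrt(330) / 46750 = -0.11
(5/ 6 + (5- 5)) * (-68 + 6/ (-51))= -965/ 17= -56.76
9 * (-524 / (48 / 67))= -26331 / 4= -6582.75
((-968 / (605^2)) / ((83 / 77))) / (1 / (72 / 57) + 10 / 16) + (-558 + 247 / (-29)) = -6374882213 / 11252725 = -566.52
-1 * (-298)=298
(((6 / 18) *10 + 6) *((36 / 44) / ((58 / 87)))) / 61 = 126 / 671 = 0.19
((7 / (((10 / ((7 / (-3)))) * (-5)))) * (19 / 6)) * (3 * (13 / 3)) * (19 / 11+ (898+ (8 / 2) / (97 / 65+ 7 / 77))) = 8498472437 / 700425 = 12133.31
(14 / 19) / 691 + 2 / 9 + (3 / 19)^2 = 557267 / 2245059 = 0.25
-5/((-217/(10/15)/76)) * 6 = 1520/217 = 7.00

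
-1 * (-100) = 100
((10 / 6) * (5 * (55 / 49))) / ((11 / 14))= 250 / 21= 11.90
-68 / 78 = -34 / 39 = -0.87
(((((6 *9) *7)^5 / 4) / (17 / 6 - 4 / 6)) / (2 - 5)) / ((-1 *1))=3858593279184 / 13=296814867629.54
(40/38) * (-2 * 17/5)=-7.16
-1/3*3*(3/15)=-1/5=-0.20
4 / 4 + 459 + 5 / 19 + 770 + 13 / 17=397622 / 323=1231.03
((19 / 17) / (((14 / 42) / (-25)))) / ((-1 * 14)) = 1425 / 238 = 5.99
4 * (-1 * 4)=-16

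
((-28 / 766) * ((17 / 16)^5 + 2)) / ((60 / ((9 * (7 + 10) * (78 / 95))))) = -48967316307 / 190762188800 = -0.26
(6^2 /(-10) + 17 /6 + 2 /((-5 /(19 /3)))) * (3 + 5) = -26.40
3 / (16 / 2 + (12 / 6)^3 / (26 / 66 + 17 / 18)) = 795 / 3704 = 0.21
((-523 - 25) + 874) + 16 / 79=25770 / 79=326.20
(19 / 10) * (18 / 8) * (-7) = -1197 / 40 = -29.92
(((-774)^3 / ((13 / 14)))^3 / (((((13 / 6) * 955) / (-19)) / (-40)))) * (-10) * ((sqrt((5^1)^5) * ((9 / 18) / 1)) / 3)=10395283784757799250595605372928000 * sqrt(5) / 5455151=4261029839159306741852377000.00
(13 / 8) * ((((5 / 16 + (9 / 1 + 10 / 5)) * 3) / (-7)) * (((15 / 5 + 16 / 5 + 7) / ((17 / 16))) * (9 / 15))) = -698841 / 11900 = -58.73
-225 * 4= -900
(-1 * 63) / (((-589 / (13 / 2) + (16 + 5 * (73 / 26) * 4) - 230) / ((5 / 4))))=819 / 2584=0.32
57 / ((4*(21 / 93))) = 1767 / 28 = 63.11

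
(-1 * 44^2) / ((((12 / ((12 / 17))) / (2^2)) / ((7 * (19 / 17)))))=-1029952 / 289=-3563.85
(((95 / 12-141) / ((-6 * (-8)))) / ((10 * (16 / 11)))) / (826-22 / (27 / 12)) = -17567 / 75223040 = -0.00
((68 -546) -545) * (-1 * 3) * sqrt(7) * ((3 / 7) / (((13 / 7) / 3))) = 27621 * sqrt(7) / 13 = 5621.41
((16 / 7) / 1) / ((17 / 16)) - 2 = 18 / 119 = 0.15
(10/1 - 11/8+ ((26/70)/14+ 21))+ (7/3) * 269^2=992967271/5880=168871.98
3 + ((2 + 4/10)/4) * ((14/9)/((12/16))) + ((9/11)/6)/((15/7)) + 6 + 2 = 12.31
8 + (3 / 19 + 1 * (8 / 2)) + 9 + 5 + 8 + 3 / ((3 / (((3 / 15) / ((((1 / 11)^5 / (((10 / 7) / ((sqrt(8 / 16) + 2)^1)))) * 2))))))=12271677 / 931 - 161051 * sqrt(2) / 49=8533.00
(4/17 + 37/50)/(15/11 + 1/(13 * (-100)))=237094/331313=0.72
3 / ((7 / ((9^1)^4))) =19683 / 7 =2811.86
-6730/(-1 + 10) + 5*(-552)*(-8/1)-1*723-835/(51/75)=2965336/153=19381.28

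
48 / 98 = 24 / 49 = 0.49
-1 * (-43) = 43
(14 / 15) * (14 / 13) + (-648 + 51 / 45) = -41981 / 65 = -645.86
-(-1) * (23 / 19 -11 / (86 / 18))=-1.09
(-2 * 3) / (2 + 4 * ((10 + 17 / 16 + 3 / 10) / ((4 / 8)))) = -60 / 929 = -0.06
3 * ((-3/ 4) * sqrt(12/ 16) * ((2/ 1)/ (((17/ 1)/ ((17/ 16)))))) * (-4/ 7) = 9 * sqrt(3)/ 112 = 0.14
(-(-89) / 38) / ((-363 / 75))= -2225 / 4598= -0.48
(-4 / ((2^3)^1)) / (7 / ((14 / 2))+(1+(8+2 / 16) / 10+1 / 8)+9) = -8 / 191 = -0.04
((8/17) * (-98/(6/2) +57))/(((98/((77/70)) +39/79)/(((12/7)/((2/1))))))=1014992/9264031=0.11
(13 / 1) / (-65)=-1 / 5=-0.20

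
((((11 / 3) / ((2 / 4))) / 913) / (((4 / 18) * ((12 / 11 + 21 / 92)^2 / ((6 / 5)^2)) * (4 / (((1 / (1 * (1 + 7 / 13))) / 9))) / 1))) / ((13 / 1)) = 256036 / 6163528125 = 0.00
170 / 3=56.67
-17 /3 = -5.67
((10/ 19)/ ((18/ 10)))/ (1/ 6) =100/ 57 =1.75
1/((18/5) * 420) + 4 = 6049/1512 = 4.00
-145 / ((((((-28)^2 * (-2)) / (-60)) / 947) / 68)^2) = -8455675757625 / 9604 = -880432711.12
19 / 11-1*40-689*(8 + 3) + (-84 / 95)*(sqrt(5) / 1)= -83790 / 11-84*sqrt(5) / 95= -7619.25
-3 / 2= -1.50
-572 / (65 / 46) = -404.80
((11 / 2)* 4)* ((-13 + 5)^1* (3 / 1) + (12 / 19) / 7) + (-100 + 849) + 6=30455 / 133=228.98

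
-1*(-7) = 7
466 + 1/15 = 6991/15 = 466.07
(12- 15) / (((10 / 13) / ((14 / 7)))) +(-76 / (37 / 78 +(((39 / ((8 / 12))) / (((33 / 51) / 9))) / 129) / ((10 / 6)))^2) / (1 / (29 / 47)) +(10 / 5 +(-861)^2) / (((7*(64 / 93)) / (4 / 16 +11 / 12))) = 208326022503738995951 / 1160404610103680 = 179528.78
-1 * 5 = -5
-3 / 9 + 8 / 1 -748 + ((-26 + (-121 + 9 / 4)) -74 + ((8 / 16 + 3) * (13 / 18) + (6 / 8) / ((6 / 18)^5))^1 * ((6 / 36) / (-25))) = -2592851 / 2700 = -960.32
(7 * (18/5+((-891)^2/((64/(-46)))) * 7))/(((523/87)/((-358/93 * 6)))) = 69666055370919/648520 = 107423140.95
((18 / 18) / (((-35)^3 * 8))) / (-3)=1 / 1029000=0.00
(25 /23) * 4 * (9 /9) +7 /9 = 1061 /207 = 5.13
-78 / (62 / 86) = -3354 / 31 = -108.19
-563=-563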